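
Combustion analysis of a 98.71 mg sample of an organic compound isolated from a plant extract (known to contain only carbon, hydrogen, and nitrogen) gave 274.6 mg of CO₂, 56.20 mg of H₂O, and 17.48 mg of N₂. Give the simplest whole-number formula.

C5H5N

mol C = 0.2746 g CO₂ ÷ 44.009 g/mol = 0.0062396 mol
mol H = 2 × 0.05620 g H₂O ÷ 18.015 g/mol = 0.0062392 mol
mol N = 2 × 0.01748 g N₂ ÷ 28.014 g/mol = 0.0012479 mol
Divide by the smallest (0.0012479 mol): C 5.000, H 5.000, N 1.000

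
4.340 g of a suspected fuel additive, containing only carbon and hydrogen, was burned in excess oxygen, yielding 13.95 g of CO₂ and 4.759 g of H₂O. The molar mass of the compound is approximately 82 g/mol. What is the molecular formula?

C6H10

mol C = 13.95 g CO₂ ÷ 44.009 g/mol = 0.31698 mol
mol H = 2 × 4.759 g H₂O ÷ 18.015 g/mol = 0.52834 mol
Divide by the smallest (0.31698 mol): C 1.000, H 1.667
Multiplying each by 3 gives whole numbers: C 3.00, H 5.00
Empirical formula: C3H5
Empirical-formula mass = 41.07 g/mol; 82 ÷ 41.07 ≈ 2, so the molecular formula is C6H10.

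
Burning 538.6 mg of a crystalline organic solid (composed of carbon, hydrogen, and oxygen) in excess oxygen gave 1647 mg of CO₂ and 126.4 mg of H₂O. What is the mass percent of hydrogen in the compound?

mol C = 1.647 g CO₂ ÷ 44.009 g/mol = 0.037424 mol
mol H = 2 × 0.1264 g H₂O ÷ 18.015 g/mol = 0.014033 mol
mass O = 0.5386 − (0.44950 + 0.014145) = 0.074953 g → mol O = 0.074953 ÷ 15.999 = 0.0046849 mol
mass % H = 0.014145 g ÷ 0.5386 g × 100%

2.63%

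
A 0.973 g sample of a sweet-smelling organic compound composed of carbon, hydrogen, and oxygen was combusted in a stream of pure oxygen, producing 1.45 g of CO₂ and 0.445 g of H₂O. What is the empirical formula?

mol C = 1.45 g CO₂ ÷ 44.009 g/mol = 0.03295 mol
mol H = 2 × 0.445 g H₂O ÷ 18.015 g/mol = 0.04940 mol
mass O = 0.973 − (0.3957 + 0.04980) = 0.5275 g → mol O = 0.5275 ÷ 15.999 = 0.03297 mol
Divide by the smallest (0.03295 mol): C 1.000, H 1.499, O 1.001
Multiplying each by 2 gives whole numbers: C 2.00, H 3.00, O 2.00

C2H3O2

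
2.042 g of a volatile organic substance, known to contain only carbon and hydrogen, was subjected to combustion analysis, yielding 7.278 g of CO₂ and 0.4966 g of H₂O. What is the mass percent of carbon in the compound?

mol C = 7.278 g CO₂ ÷ 44.009 g/mol = 0.16538 mol
mol H = 2 × 0.4966 g H₂O ÷ 18.015 g/mol = 0.055132 mol
mass % C = 1.9863 g ÷ 2.042 g × 100%

97.27%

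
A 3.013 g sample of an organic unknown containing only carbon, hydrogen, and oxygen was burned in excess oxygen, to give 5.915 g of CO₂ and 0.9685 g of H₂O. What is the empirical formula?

C5H4O3

mol C = 5.915 g CO₂ ÷ 44.009 g/mol = 0.13440 mol
mol H = 2 × 0.9685 g H₂O ÷ 18.015 g/mol = 0.10752 mol
mass O = 3.013 − (1.6143 + 0.10838) = 1.2903 g → mol O = 1.2903 ÷ 15.999 = 0.080648 mol
Divide by the smallest (0.080648 mol): C 1.667, H 1.333, O 1.000
Multiplying each by 3 gives whole numbers: C 5.00, H 4.00, O 3.00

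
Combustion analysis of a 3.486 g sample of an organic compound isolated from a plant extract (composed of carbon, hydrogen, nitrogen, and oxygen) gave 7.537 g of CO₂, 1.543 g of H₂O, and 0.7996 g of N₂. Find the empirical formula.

C6H6N2O

mol C = 7.537 g CO₂ ÷ 44.009 g/mol = 0.17126 mol
mol H = 2 × 1.543 g H₂O ÷ 18.015 g/mol = 0.17130 mol
mol N = 2 × 0.7996 g N₂ ÷ 28.014 g/mol = 0.057086 mol
mass O = 3.486 − (2.0570 + 0.17267 + 0.79960) = 0.45672 g → mol O = 0.45672 ÷ 15.999 = 0.028547 mol
Divide by the smallest (0.028547 mol): C 5.999, H 6.001, N 2.000, O 1.000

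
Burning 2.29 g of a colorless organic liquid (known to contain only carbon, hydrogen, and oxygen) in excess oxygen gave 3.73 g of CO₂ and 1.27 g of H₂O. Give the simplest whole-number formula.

C6H10O5

mol C = 3.73 g CO₂ ÷ 44.009 g/mol = 0.08476 mol
mol H = 2 × 1.27 g H₂O ÷ 18.015 g/mol = 0.1410 mol
mass O = 2.29 − (1.018 + 0.1421) = 1.130 g → mol O = 1.130 ÷ 15.999 = 0.07062 mol
Divide by the smallest (0.07062 mol): C 1.200, H 1.996, O 1.000
Multiplying each by 5 gives whole numbers: C 6.00, H 9.98, O 5.00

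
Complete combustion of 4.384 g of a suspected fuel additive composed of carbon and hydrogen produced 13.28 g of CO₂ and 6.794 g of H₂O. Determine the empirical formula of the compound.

C2H5

mol C = 13.28 g CO₂ ÷ 44.009 g/mol = 0.30176 mol
mol H = 2 × 6.794 g H₂O ÷ 18.015 g/mol = 0.75426 mol
Divide by the smallest (0.30176 mol): C 1.000, H 2.500
Multiplying each by 2 gives whole numbers: C 2.00, H 5.00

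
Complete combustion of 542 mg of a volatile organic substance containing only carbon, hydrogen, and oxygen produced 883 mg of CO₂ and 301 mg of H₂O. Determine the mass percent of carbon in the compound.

mol C = 0.883 g CO₂ ÷ 44.009 g/mol = 0.02006 mol
mol H = 2 × 0.301 g H₂O ÷ 18.015 g/mol = 0.03342 mol
mass O = 0.542 − (0.2410 + 0.03368) = 0.2673 g → mol O = 0.2673 ÷ 15.999 = 0.01671 mol
mass % C = 0.2410 g ÷ 0.542 g × 100%

44.5%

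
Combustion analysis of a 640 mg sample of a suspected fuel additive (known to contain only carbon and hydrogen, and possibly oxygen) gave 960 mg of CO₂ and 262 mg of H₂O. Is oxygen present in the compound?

yes

mol C = 0.960 g CO₂ ÷ 44.009 g/mol = 0.02181 mol
mol H = 2 × 0.262 g H₂O ÷ 18.015 g/mol = 0.02909 mol
C and H account for only 0.2913 g of the 0.640 g sample; the remaining 0.3487 g must be oxygen.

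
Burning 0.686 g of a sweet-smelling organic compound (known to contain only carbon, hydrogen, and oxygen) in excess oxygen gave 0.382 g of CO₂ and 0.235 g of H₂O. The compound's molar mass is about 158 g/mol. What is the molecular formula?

C2H6O8

mol C = 0.382 g CO₂ ÷ 44.009 g/mol = 0.008680 mol
mol H = 2 × 0.235 g H₂O ÷ 18.015 g/mol = 0.02609 mol
mass O = 0.686 − (0.1043 + 0.02630) = 0.5554 g → mol O = 0.5554 ÷ 15.999 = 0.03472 mol
Divide by the smallest (0.008680 mol): C 1.000, H 3.006, O 4.000
Empirical formula: CH3O4
Empirical-formula mass = 79.03 g/mol; 158 ÷ 79.03 ≈ 2, so the molecular formula is C2H6O8.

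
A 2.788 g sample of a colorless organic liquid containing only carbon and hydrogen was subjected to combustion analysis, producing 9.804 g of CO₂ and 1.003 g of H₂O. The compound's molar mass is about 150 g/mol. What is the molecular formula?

mol C = 9.804 g CO₂ ÷ 44.009 g/mol = 0.22277 mol
mol H = 2 × 1.003 g H₂O ÷ 18.015 g/mol = 0.11135 mol
Divide by the smallest (0.11135 mol): C 2.001, H 1.000
Empirical formula: C2H
Empirical-formula mass = 25.03 g/mol; 150 ÷ 25.03 ≈ 6, so the molecular formula is C12H6.

C12H6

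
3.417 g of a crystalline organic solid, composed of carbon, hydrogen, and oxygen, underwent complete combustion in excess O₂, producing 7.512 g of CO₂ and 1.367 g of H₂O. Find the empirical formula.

C9H8O4

mol C = 7.512 g CO₂ ÷ 44.009 g/mol = 0.17069 mol
mol H = 2 × 1.367 g H₂O ÷ 18.015 g/mol = 0.15176 mol
mass O = 3.417 − (2.0502 + 0.15298) = 1.2138 g → mol O = 1.2138 ÷ 15.999 = 0.075870 mol
Divide by the smallest (0.075870 mol): C 2.250, H 2.000, O 1.000
Multiplying each by 4 gives whole numbers: C 9.00, H 8.00, O 4.00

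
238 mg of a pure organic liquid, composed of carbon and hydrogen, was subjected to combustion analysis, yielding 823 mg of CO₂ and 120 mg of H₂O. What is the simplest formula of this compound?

mol C = 0.823 g CO₂ ÷ 44.009 g/mol = 0.01870 mol
mol H = 2 × 0.120 g H₂O ÷ 18.015 g/mol = 0.01332 mol
Divide by the smallest (0.01332 mol): C 1.404, H 1.000
Multiplying each by 5 gives whole numbers: C 7.02, H 5.00

C7H5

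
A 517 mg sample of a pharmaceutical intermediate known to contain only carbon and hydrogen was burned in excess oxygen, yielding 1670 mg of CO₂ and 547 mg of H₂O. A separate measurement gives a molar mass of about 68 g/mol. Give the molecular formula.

mol C = 1.67 g CO₂ ÷ 44.009 g/mol = 0.03795 mol
mol H = 2 × 0.547 g H₂O ÷ 18.015 g/mol = 0.06073 mol
Divide by the smallest (0.03795 mol): C 1.000, H 1.600
Multiplying each by 5 gives whole numbers: C 5.00, H 8.00
Empirical formula: C5H8
Empirical-formula mass = 68.12 g/mol; 68 ÷ 68.12 ≈ 1, so the molecular formula is C5H8.

C5H8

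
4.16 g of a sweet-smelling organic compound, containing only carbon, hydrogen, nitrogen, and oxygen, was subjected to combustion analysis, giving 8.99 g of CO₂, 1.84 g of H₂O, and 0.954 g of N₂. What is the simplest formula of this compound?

mol C = 8.99 g CO₂ ÷ 44.009 g/mol = 0.2043 mol
mol H = 2 × 1.84 g H₂O ÷ 18.015 g/mol = 0.2043 mol
mol N = 2 × 0.954 g N₂ ÷ 28.014 g/mol = 0.06811 mol
mass O = 4.16 − (2.454 + 0.2059 + 0.9540) = 0.5465 g → mol O = 0.5465 ÷ 15.999 = 0.03416 mol
Divide by the smallest (0.03416 mol): C 5.980, H 5.980, N 1.994, O 1.000

C6H6N2O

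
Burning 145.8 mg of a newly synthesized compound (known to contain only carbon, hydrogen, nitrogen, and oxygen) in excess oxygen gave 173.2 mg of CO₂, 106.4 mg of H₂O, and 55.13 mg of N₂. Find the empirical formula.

C2H6N2O

mol C = 0.1732 g CO₂ ÷ 44.009 g/mol = 0.0039356 mol
mol H = 2 × 0.1064 g H₂O ÷ 18.015 g/mol = 0.011812 mol
mol N = 2 × 0.05513 g N₂ ÷ 28.014 g/mol = 0.0039359 mol
mass O = 0.1458 − (0.047270 + 0.011907 + 0.055130) = 0.031493 g → mol O = 0.031493 ÷ 15.999 = 0.0019684 mol
Divide by the smallest (0.0019684 mol): C 1.999, H 6.001, N 1.999, O 1.000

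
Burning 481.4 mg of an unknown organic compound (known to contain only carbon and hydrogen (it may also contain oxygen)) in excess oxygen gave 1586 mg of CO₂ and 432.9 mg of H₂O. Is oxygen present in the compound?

no

mol C = 1.586 g CO₂ ÷ 44.009 g/mol = 0.036038 mol
mol H = 2 × 0.4329 g H₂O ÷ 18.015 g/mol = 0.048060 mol
C and H together account for 0.48130 g — essentially the entire 0.4814 g sample — so the compound contains no oxygen.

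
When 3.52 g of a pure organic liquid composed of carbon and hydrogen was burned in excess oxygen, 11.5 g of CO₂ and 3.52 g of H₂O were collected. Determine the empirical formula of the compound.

mol C = 11.5 g CO₂ ÷ 44.009 g/mol = 0.2613 mol
mol H = 2 × 3.52 g H₂O ÷ 18.015 g/mol = 0.3908 mol
Divide by the smallest (0.2613 mol): C 1.000, H 1.495
Multiplying each by 2 gives whole numbers: C 2.00, H 2.99

C2H3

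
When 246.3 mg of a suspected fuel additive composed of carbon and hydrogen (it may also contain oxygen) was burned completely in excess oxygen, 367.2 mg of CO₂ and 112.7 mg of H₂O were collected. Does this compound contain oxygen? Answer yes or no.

yes

mol C = 0.3672 g CO₂ ÷ 44.009 g/mol = 0.0083437 mol
mol H = 2 × 0.1127 g H₂O ÷ 18.015 g/mol = 0.012512 mol
C and H account for only 0.11283 g of the 0.2463 g sample; the remaining 0.13347 g must be oxygen.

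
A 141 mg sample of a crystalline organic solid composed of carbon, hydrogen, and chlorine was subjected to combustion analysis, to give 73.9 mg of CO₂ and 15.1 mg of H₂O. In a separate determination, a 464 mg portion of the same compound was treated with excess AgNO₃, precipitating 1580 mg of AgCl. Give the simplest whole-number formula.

mol C = 0.0739 g CO₂ ÷ 44.009 g/mol = 0.001679 mol
mol H = 2 × 0.0151 g H₂O ÷ 18.015 g/mol = 0.001676 mol
From the AgCl data: mol Cl per gram of compound = (1.58 ÷ 143.318) ÷ 0.464 = 0.02376 mol/g, so in the 0.141 g combustion sample mol Cl = 0.003350 mol
Divide by the smallest (0.001676 mol): C 1.002, H 1.000, Cl 1.998

CHCl2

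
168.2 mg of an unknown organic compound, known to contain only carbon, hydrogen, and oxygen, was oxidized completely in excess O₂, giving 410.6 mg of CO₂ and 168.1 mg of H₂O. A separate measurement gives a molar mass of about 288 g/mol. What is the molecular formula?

C16H32O4

mol C = 0.4106 g CO₂ ÷ 44.009 g/mol = 0.0093299 mol
mol H = 2 × 0.1681 g H₂O ÷ 18.015 g/mol = 0.018662 mol
mass O = 0.1682 − (0.11206 + 0.018812) = 0.037327 g → mol O = 0.037327 ÷ 15.999 = 0.0023331 mol
Divide by the smallest (0.0023331 mol): C 3.999, H 7.999, O 1.000
Empirical formula: C4H8O
Empirical-formula mass = 72.11 g/mol; 288 ÷ 72.11 ≈ 4, so the molecular formula is C16H32O4.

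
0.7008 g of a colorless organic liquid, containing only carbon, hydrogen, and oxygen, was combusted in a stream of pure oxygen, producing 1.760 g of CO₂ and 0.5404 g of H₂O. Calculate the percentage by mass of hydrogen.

mol C = 1.760 g CO₂ ÷ 44.009 g/mol = 0.039992 mol
mol H = 2 × 0.5404 g H₂O ÷ 18.015 g/mol = 0.059994 mol
mass O = 0.7008 − (0.48034 + 0.060474) = 0.15998 g → mol O = 0.15998 ÷ 15.999 = 0.0099996 mol
mass % H = 0.060474 g ÷ 0.7008 g × 100%

8.63%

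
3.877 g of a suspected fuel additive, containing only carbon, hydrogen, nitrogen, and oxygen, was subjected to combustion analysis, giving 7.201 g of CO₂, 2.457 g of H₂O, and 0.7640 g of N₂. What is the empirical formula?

C3H5NO

mol C = 7.201 g CO₂ ÷ 44.009 g/mol = 0.16363 mol
mol H = 2 × 2.457 g H₂O ÷ 18.015 g/mol = 0.27277 mol
mol N = 2 × 0.7640 g N₂ ÷ 28.014 g/mol = 0.054544 mol
mass O = 3.877 − (1.9653 + 0.27495 + 0.76400) = 0.87274 g → mol O = 0.87274 ÷ 15.999 = 0.054550 mol
Divide by the smallest (0.054544 mol): C 3.000, H 5.001, N 1.000, O 1.000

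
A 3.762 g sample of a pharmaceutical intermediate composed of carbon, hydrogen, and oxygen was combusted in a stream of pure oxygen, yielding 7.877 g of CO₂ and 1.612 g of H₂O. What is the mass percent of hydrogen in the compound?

mol C = 7.877 g CO₂ ÷ 44.009 g/mol = 0.17899 mol
mol H = 2 × 1.612 g H₂O ÷ 18.015 g/mol = 0.17896 mol
mass O = 3.762 − (2.1498 + 0.18039) = 1.4318 g → mol O = 1.4318 ÷ 15.999 = 0.089493 mol
mass % H = 0.18039 g ÷ 3.762 g × 100%

4.80%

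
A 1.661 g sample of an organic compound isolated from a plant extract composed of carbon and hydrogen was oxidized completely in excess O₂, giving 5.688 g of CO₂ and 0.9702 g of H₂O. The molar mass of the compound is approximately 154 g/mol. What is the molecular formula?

mol C = 5.688 g CO₂ ÷ 44.009 g/mol = 0.12925 mol
mol H = 2 × 0.9702 g H₂O ÷ 18.015 g/mol = 0.10771 mol
Divide by the smallest (0.10771 mol): C 1.200, H 1.000
Multiplying each by 5 gives whole numbers: C 6.00, H 5.00
Empirical formula: C6H5
Empirical-formula mass = 77.11 g/mol; 154 ÷ 77.11 ≈ 2, so the molecular formula is C12H10.

C12H10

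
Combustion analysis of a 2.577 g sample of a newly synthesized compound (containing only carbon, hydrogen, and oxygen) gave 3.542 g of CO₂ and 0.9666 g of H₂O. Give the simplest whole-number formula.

mol C = 3.542 g CO₂ ÷ 44.009 g/mol = 0.080484 mol
mol H = 2 × 0.9666 g H₂O ÷ 18.015 g/mol = 0.10731 mol
mass O = 2.577 − (0.96669 + 0.10817) = 1.5021 g → mol O = 1.5021 ÷ 15.999 = 0.093890 mol
Divide by the smallest (0.080484 mol): C 1.000, H 1.333, O 1.167
Multiplying each by 6 gives whole numbers: C 6.00, H 8.00, O 7.00

C6H8O7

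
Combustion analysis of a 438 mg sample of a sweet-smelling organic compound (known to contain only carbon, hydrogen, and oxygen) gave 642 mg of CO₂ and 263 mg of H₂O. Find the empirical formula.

CH2O

mol C = 0.642 g CO₂ ÷ 44.009 g/mol = 0.01459 mol
mol H = 2 × 0.263 g H₂O ÷ 18.015 g/mol = 0.02920 mol
mass O = 0.438 − (0.1752 + 0.02943) = 0.2334 g → mol O = 0.2334 ÷ 15.999 = 0.01459 mol
Divide by the smallest (0.01459 mol): C 1.000, H 2.002, O 1.000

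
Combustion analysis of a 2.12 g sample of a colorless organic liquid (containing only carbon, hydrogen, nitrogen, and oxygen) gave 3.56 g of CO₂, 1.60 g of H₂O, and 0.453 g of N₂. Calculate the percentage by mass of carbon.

mol C = 3.56 g CO₂ ÷ 44.009 g/mol = 0.08089 mol
mol H = 2 × 1.60 g H₂O ÷ 18.015 g/mol = 0.1776 mol
mol N = 2 × 0.453 g N₂ ÷ 28.014 g/mol = 0.03234 mol
mass O = 2.12 − (0.9716 + 0.1791 + 0.4530) = 0.5163 g → mol O = 0.5163 ÷ 15.999 = 0.03227 mol
mass % C = 0.9716 g ÷ 2.12 g × 100%

45.8%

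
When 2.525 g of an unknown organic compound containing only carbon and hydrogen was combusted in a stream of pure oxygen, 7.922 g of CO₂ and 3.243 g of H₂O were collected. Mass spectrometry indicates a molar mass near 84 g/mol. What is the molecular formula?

mol C = 7.922 g CO₂ ÷ 44.009 g/mol = 0.18001 mol
mol H = 2 × 3.243 g H₂O ÷ 18.015 g/mol = 0.36003 mol
Divide by the smallest (0.18001 mol): C 1.000, H 2.000
Empirical formula: CH2
Empirical-formula mass = 14.03 g/mol; 84 ÷ 14.03 ≈ 6, so the molecular formula is C6H12.

C6H12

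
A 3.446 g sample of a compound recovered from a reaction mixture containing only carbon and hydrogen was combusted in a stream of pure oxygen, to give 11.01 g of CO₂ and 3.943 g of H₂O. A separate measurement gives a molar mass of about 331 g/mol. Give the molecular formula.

mol C = 11.01 g CO₂ ÷ 44.009 g/mol = 0.25018 mol
mol H = 2 × 3.943 g H₂O ÷ 18.015 g/mol = 0.43775 mol
Divide by the smallest (0.25018 mol): C 1.000, H 1.750
Multiplying each by 4 gives whole numbers: C 4.00, H 7.00
Empirical formula: C4H7
Empirical-formula mass = 55.10 g/mol; 331 ÷ 55.10 ≈ 6, so the molecular formula is C24H42.

C24H42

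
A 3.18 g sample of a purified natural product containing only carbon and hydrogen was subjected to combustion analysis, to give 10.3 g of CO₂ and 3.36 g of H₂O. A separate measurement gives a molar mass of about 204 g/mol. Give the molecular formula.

mol C = 10.3 g CO₂ ÷ 44.009 g/mol = 0.2340 mol
mol H = 2 × 3.36 g H₂O ÷ 18.015 g/mol = 0.3730 mol
Divide by the smallest (0.2340 mol): C 1.000, H 1.594
Multiplying each by 5 gives whole numbers: C 5.00, H 7.97
Empirical formula: C5H8
Empirical-formula mass = 68.12 g/mol; 204 ÷ 68.12 ≈ 3, so the molecular formula is C15H24.

C15H24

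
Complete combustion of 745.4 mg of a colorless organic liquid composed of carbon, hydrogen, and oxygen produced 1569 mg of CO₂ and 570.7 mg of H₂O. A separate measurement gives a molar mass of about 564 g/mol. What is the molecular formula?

C27H48O12

mol C = 1.569 g CO₂ ÷ 44.009 g/mol = 0.035652 mol
mol H = 2 × 0.5707 g H₂O ÷ 18.015 g/mol = 0.063358 mol
mass O = 0.7454 − (0.42821 + 0.063865) = 0.25332 g → mol O = 0.25332 ÷ 15.999 = 0.015834 mol
Divide by the smallest (0.015834 mol): C 2.252, H 4.002, O 1.000
Multiplying each by 4 gives whole numbers: C 9.01, H 16.01, O 4.00
Empirical formula: C9H16O4
Empirical-formula mass = 188.22 g/mol; 564 ÷ 188.22 ≈ 3, so the molecular formula is C27H48O12.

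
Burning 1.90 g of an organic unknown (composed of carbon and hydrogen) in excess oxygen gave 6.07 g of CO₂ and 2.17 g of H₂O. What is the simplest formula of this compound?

mol C = 6.07 g CO₂ ÷ 44.009 g/mol = 0.1379 mol
mol H = 2 × 2.17 g H₂O ÷ 18.015 g/mol = 0.2409 mol
Divide by the smallest (0.1379 mol): C 1.000, H 1.747
Multiplying each by 4 gives whole numbers: C 4.00, H 6.99

C4H7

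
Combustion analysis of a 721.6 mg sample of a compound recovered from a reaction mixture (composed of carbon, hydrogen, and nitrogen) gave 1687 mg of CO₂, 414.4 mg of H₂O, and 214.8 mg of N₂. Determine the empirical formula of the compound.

C5H6N2

mol C = 1.687 g CO₂ ÷ 44.009 g/mol = 0.038333 mol
mol H = 2 × 0.4144 g H₂O ÷ 18.015 g/mol = 0.046006 mol
mol N = 2 × 0.2148 g N₂ ÷ 28.014 g/mol = 0.015335 mol
Divide by the smallest (0.015335 mol): C 2.500, H 3.000, N 1.000
Multiplying each by 2 gives whole numbers: C 5.00, H 6.00, N 2.00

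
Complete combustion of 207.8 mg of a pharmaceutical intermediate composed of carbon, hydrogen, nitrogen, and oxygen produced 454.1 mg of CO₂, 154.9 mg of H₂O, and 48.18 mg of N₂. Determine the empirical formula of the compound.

mol C = 0.4541 g CO₂ ÷ 44.009 g/mol = 0.010318 mol
mol H = 2 × 0.1549 g H₂O ÷ 18.015 g/mol = 0.017197 mol
mol N = 2 × 0.04818 g N₂ ÷ 28.014 g/mol = 0.0034397 mol
mass O = 0.2078 − (0.12393 + 0.017334 + 0.048180) = 0.018352 g → mol O = 0.018352 ÷ 15.999 = 0.0011471 mol
Divide by the smallest (0.0011471 mol): C 8.995, H 14.992, N 2.999, O 1.000

C9H15N3O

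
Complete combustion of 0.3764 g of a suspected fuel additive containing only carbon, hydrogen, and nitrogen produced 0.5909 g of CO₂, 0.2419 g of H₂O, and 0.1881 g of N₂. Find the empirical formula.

CH2N

mol C = 0.5909 g CO₂ ÷ 44.009 g/mol = 0.013427 mol
mol H = 2 × 0.2419 g H₂O ÷ 18.015 g/mol = 0.026855 mol
mol N = 2 × 0.1881 g N₂ ÷ 28.014 g/mol = 0.013429 mol
Divide by the smallest (0.013427 mol): C 1.000, H 2.000, N 1.000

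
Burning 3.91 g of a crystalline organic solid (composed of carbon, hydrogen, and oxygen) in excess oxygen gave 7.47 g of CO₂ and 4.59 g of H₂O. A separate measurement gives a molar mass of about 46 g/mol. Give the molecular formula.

C2H6O

mol C = 7.47 g CO₂ ÷ 44.009 g/mol = 0.1697 mol
mol H = 2 × 4.59 g H₂O ÷ 18.015 g/mol = 0.5096 mol
mass O = 3.91 − (2.039 + 0.5137) = 1.358 g → mol O = 1.358 ÷ 15.999 = 0.08486 mol
Divide by the smallest (0.08486 mol): C 2.000, H 6.005, O 1.000
Empirical formula: C2H6O
Empirical-formula mass = 46.07 g/mol; 46 ÷ 46.07 ≈ 1, so the molecular formula is C2H6O.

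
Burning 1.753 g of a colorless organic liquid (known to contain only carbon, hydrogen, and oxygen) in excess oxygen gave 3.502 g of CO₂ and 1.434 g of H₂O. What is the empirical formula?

C2H4O

mol C = 3.502 g CO₂ ÷ 44.009 g/mol = 0.079575 mol
mol H = 2 × 1.434 g H₂O ÷ 18.015 g/mol = 0.15920 mol
mass O = 1.753 − (0.95577 + 0.16047) = 0.63675 g → mol O = 0.63675 ÷ 15.999 = 0.039800 mol
Divide by the smallest (0.039800 mol): C 1.999, H 4.000, O 1.000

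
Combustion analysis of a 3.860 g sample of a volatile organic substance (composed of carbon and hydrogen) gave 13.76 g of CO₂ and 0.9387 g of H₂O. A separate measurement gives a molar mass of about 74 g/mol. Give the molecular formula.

mol C = 13.76 g CO₂ ÷ 44.009 g/mol = 0.31266 mol
mol H = 2 × 0.9387 g H₂O ÷ 18.015 g/mol = 0.10421 mol
Divide by the smallest (0.10421 mol): C 3.000, H 1.000
Empirical formula: C3H
Empirical-formula mass = 37.04 g/mol; 74 ÷ 37.04 ≈ 2, so the molecular formula is C6H2.

C6H2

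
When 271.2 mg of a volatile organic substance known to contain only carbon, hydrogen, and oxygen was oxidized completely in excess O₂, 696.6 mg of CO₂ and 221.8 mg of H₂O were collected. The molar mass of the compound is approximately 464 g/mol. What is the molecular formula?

C27H42O6

mol C = 0.6966 g CO₂ ÷ 44.009 g/mol = 0.015829 mol
mol H = 2 × 0.2218 g H₂O ÷ 18.015 g/mol = 0.024624 mol
mass O = 0.2712 − (0.19012 + 0.024821) = 0.056262 g → mol O = 0.056262 ÷ 15.999 = 0.0035166 mol
Divide by the smallest (0.0035166 mol): C 4.501, H 7.002, O 1.000
Multiplying each by 2 gives whole numbers: C 9.00, H 14.00, O 2.00
Empirical formula: C9H14O2
Empirical-formula mass = 154.21 g/mol; 464 ÷ 154.21 ≈ 3, so the molecular formula is C27H42O6.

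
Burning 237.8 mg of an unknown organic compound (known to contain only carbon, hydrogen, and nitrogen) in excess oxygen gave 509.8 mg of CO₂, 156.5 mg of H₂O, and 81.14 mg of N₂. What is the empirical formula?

mol C = 0.5098 g CO₂ ÷ 44.009 g/mol = 0.011584 mol
mol H = 2 × 0.1565 g H₂O ÷ 18.015 g/mol = 0.017374 mol
mol N = 2 × 0.08114 g N₂ ÷ 28.014 g/mol = 0.0057928 mol
Divide by the smallest (0.0057928 mol): C 2.000, H 2.999, N 1.000

C2H3N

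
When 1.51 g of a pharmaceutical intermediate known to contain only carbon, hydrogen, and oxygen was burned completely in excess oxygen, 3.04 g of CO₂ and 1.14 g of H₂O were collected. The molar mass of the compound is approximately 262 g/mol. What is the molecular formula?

mol C = 3.04 g CO₂ ÷ 44.009 g/mol = 0.06908 mol
mol H = 2 × 1.14 g H₂O ÷ 18.015 g/mol = 0.1266 mol
mass O = 1.51 − (0.8297 + 0.1276) = 0.5527 g → mol O = 0.5527 ÷ 15.999 = 0.03455 mol
Divide by the smallest (0.03455 mol): C 1.999, H 3.663, O 1.000
Multiplying each by 3 gives whole numbers: C 6.00, H 10.99, O 3.00
Empirical formula: C6H11O3
Empirical-formula mass = 131.15 g/mol; 262 ÷ 131.15 ≈ 2, so the molecular formula is C12H22O6.

C12H22O6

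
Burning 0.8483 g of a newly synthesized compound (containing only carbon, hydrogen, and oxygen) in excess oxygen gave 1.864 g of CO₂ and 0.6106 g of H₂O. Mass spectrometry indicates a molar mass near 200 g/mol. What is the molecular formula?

mol C = 1.864 g CO₂ ÷ 44.009 g/mol = 0.042355 mol
mol H = 2 × 0.6106 g H₂O ÷ 18.015 g/mol = 0.067788 mol
mass O = 0.8483 − (0.50873 + 0.068330) = 0.27124 g → mol O = 0.27124 ÷ 15.999 = 0.016954 mol
Divide by the smallest (0.016954 mol): C 2.498, H 3.998, O 1.000
Multiplying each by 2 gives whole numbers: C 5.00, H 8.00, O 2.00
Empirical formula: C5H8O2
Empirical-formula mass = 100.12 g/mol; 200 ÷ 100.12 ≈ 2, so the molecular formula is C10H16O4.

C10H16O4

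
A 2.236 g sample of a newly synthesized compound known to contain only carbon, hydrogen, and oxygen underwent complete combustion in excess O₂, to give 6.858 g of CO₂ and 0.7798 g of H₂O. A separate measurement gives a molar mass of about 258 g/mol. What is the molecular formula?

C18H10O2

mol C = 6.858 g CO₂ ÷ 44.009 g/mol = 0.15583 mol
mol H = 2 × 0.7798 g H₂O ÷ 18.015 g/mol = 0.086572 mol
mass O = 2.236 − (1.8717 + 0.087265) = 0.27704 g → mol O = 0.27704 ÷ 15.999 = 0.017316 mol
Divide by the smallest (0.017316 mol): C 8.999, H 5.000, O 1.000
Empirical formula: C9H5O
Empirical-formula mass = 129.14 g/mol; 258 ÷ 129.14 ≈ 2, so the molecular formula is C18H10O2.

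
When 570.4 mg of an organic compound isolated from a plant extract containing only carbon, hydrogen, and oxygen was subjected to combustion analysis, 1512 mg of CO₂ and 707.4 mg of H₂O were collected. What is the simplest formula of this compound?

mol C = 1.512 g CO₂ ÷ 44.009 g/mol = 0.034357 mol
mol H = 2 × 0.7074 g H₂O ÷ 18.015 g/mol = 0.078535 mol
mass O = 0.5704 − (0.41266 + 0.079163) = 0.078580 g → mol O = 0.078580 ÷ 15.999 = 0.0049116 mol
Divide by the smallest (0.0049116 mol): C 6.995, H 15.990, O 1.000

C7H16O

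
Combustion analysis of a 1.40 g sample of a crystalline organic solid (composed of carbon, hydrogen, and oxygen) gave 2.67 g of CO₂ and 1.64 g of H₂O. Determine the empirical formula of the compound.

mol C = 2.67 g CO₂ ÷ 44.009 g/mol = 0.06067 mol
mol H = 2 × 1.64 g H₂O ÷ 18.015 g/mol = 0.1821 mol
mass O = 1.40 − (0.7287 + 0.1835) = 0.4878 g → mol O = 0.4878 ÷ 15.999 = 0.03049 mol
Divide by the smallest (0.03049 mol): C 1.990, H 5.972, O 1.000

C2H6O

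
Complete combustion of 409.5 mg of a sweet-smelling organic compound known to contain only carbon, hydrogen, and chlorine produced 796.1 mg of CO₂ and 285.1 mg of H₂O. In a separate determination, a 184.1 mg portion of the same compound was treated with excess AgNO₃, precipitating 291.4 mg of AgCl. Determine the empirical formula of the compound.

C4H7Cl

mol C = 0.7961 g CO₂ ÷ 44.009 g/mol = 0.018089 mol
mol H = 2 × 0.2851 g H₂O ÷ 18.015 g/mol = 0.031651 mol
From the AgCl data: mol Cl per gram of compound = (0.2914 ÷ 143.318) ÷ 0.1841 = 0.011044 mol/g, so in the 0.4095 g combustion sample mol Cl = 0.0045226 mol
Divide by the smallest (0.0045226 mol): C 4.000, H 6.998, Cl 1.000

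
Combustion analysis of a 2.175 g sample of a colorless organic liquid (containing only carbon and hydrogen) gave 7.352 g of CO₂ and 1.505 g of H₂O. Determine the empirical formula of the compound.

mol C = 7.352 g CO₂ ÷ 44.009 g/mol = 0.16706 mol
mol H = 2 × 1.505 g H₂O ÷ 18.015 g/mol = 0.16708 mol
Divide by the smallest (0.16706 mol): C 1.000, H 1.000

CH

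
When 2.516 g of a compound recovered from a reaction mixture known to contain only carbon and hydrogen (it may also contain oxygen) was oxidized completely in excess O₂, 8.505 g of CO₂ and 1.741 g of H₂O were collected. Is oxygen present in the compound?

mol C = 8.505 g CO₂ ÷ 44.009 g/mol = 0.19326 mol
mol H = 2 × 1.741 g H₂O ÷ 18.015 g/mol = 0.19328 mol
C and H together account for 2.5160 g — essentially the entire 2.516 g sample — so the compound contains no oxygen.

no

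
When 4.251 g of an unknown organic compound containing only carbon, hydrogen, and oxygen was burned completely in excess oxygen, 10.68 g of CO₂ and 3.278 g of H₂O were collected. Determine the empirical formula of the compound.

mol C = 10.68 g CO₂ ÷ 44.009 g/mol = 0.24268 mol
mol H = 2 × 3.278 g H₂O ÷ 18.015 g/mol = 0.36392 mol
mass O = 4.251 − (2.9148 + 0.36683) = 0.96937 g → mol O = 0.96937 ÷ 15.999 = 0.060589 mol
Divide by the smallest (0.060589 mol): C 4.005, H 6.006, O 1.000

C4H6O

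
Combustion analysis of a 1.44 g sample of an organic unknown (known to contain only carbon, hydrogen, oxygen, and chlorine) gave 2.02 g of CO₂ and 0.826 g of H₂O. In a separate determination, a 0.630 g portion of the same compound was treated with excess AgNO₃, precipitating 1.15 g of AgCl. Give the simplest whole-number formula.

C5H10Cl2O

mol C = 2.02 g CO₂ ÷ 44.009 g/mol = 0.04590 mol
mol H = 2 × 0.826 g H₂O ÷ 18.015 g/mol = 0.09170 mol
From the AgCl data: mol Cl per gram of compound = (1.15 ÷ 143.318) ÷ 0.630 = 0.01274 mol/g, so in the 1.44 g combustion sample mol Cl = 0.01834 mol
mass O = 1.44 − (0.5513 + 0.09243 + 0.6502) = 0.1461 g → mol O = 0.1461 ÷ 15.999 = 0.009131 mol
Divide by the smallest (0.009131 mol): C 5.027, H 10.043, Cl 2.009, O 1.000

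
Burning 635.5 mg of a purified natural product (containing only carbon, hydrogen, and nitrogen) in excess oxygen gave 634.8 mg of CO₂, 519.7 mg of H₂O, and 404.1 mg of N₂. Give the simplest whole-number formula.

mol C = 0.6348 g CO₂ ÷ 44.009 g/mol = 0.014424 mol
mol H = 2 × 0.5197 g H₂O ÷ 18.015 g/mol = 0.057696 mol
mol N = 2 × 0.4041 g N₂ ÷ 28.014 g/mol = 0.028850 mol
Divide by the smallest (0.014424 mol): C 1.000, H 4.000, N 2.000

CH4N2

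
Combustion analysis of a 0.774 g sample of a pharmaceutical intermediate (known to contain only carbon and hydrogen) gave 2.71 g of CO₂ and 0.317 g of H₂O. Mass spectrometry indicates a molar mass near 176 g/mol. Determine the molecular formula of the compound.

mol C = 2.71 g CO₂ ÷ 44.009 g/mol = 0.06158 mol
mol H = 2 × 0.317 g H₂O ÷ 18.015 g/mol = 0.03519 mol
Divide by the smallest (0.03519 mol): C 1.750, H 1.000
Multiplying each by 4 gives whole numbers: C 7.00, H 4.00
Empirical formula: C7H4
Empirical-formula mass = 88.11 g/mol; 176 ÷ 88.11 ≈ 2, so the molecular formula is C14H8.

C14H8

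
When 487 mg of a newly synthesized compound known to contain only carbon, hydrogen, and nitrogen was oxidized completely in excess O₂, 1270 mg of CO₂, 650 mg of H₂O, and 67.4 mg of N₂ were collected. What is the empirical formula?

mol C = 1.27 g CO₂ ÷ 44.009 g/mol = 0.02886 mol
mol H = 2 × 0.650 g H₂O ÷ 18.015 g/mol = 0.07216 mol
mol N = 2 × 0.0674 g N₂ ÷ 28.014 g/mol = 0.004812 mol
Divide by the smallest (0.004812 mol): C 5.997, H 14.997, N 1.000

C6H15N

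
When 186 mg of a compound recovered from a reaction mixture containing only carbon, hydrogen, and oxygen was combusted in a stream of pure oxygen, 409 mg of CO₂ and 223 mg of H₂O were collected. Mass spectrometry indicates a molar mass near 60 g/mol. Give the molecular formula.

C3H8O

mol C = 0.409 g CO₂ ÷ 44.009 g/mol = 0.009294 mol
mol H = 2 × 0.223 g H₂O ÷ 18.015 g/mol = 0.02476 mol
mass O = 0.186 − (0.1116 + 0.02496) = 0.04942 g → mol O = 0.04942 ÷ 15.999 = 0.003089 mol
Divide by the smallest (0.003089 mol): C 3.009, H 8.015, O 1.000
Empirical formula: C3H8O
Empirical-formula mass = 60.10 g/mol; 60 ÷ 60.10 ≈ 1, so the molecular formula is C3H8O.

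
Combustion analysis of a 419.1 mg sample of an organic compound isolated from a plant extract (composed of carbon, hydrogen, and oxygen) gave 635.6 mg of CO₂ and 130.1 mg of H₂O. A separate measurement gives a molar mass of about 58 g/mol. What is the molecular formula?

mol C = 0.6356 g CO₂ ÷ 44.009 g/mol = 0.014443 mol
mol H = 2 × 0.1301 g H₂O ÷ 18.015 g/mol = 0.014444 mol
mass O = 0.4191 − (0.17347 + 0.014559) = 0.23107 g → mol O = 0.23107 ÷ 15.999 = 0.014443 mol
Divide by the smallest (0.014443 mol): C 1.000, H 1.000, O 1.000
Empirical formula: CHO
Empirical-formula mass = 29.02 g/mol; 58 ÷ 29.02 ≈ 2, so the molecular formula is C2H2O2.

C2H2O2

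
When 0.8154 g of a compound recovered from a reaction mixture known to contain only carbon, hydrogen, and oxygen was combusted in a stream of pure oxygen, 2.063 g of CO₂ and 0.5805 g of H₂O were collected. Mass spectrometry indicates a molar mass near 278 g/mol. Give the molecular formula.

mol C = 2.063 g CO₂ ÷ 44.009 g/mol = 0.046877 mol
mol H = 2 × 0.5805 g H₂O ÷ 18.015 g/mol = 0.064446 mol
mass O = 0.8154 − (0.56304 + 0.064962) = 0.18740 g → mol O = 0.18740 ÷ 15.999 = 0.011713 mol
Divide by the smallest (0.011713 mol): C 4.002, H 5.502, O 1.000
Multiplying each by 2 gives whole numbers: C 8.00, H 11.00, O 2.00
Empirical formula: C8H11O2
Empirical-formula mass = 139.17 g/mol; 278 ÷ 139.17 ≈ 2, so the molecular formula is C16H22O4.

C16H22O4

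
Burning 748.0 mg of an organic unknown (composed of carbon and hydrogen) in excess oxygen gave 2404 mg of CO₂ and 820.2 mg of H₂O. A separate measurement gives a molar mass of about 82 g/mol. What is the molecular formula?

mol C = 2.404 g CO₂ ÷ 44.009 g/mol = 0.054625 mol
mol H = 2 × 0.8202 g H₂O ÷ 18.015 g/mol = 0.091057 mol
Divide by the smallest (0.054625 mol): C 1.000, H 1.667
Multiplying each by 3 gives whole numbers: C 3.00, H 5.00
Empirical formula: C3H5
Empirical-formula mass = 41.07 g/mol; 82 ÷ 41.07 ≈ 2, so the molecular formula is C6H10.

C6H10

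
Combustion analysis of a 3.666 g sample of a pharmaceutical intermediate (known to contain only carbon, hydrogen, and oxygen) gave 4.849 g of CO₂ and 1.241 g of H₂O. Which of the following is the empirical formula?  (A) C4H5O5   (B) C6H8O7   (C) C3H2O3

mol C = 4.849 g CO₂ ÷ 44.009 g/mol = 0.11018 mol
mol H = 2 × 1.241 g H₂O ÷ 18.015 g/mol = 0.13777 mol
mass O = 3.666 − (1.3234 + 0.13888) = 2.2037 g → mol O = 2.2037 ÷ 15.999 = 0.13774 mol
Divide by the smallest (0.11018 mol): C 1.000, H 1.250, O 1.250
Multiplying each by 4 gives whole numbers: C 4.00, H 5.00, O 5.00

(A) C4H5O5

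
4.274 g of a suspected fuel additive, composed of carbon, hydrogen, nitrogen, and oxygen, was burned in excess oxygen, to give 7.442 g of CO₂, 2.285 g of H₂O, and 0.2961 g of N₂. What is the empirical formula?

C8H12NO5

mol C = 7.442 g CO₂ ÷ 44.009 g/mol = 0.16910 mol
mol H = 2 × 2.285 g H₂O ÷ 18.015 g/mol = 0.25368 mol
mol N = 2 × 0.2961 g N₂ ÷ 28.014 g/mol = 0.021139 mol
mass O = 4.274 − (2.0311 + 0.25571 + 0.29610) = 1.6911 g → mol O = 1.6911 ÷ 15.999 = 0.10570 mol
Divide by the smallest (0.021139 mol): C 7.999, H 12.000, N 1.000, O 5.000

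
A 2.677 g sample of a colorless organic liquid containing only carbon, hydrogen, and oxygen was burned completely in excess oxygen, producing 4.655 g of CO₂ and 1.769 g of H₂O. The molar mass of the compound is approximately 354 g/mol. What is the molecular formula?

C14H26O10

mol C = 4.655 g CO₂ ÷ 44.009 g/mol = 0.10577 mol
mol H = 2 × 1.769 g H₂O ÷ 18.015 g/mol = 0.19639 mol
mass O = 2.677 − (1.2704 + 0.19796) = 1.2086 g → mol O = 1.2086 ÷ 15.999 = 0.075541 mol
Divide by the smallest (0.075541 mol): C 1.400, H 2.600, O 1.000
Multiplying each by 5 gives whole numbers: C 7.00, H 13.00, O 5.00
Empirical formula: C7H13O5
Empirical-formula mass = 177.18 g/mol; 354 ÷ 177.18 ≈ 2, so the molecular formula is C14H26O10.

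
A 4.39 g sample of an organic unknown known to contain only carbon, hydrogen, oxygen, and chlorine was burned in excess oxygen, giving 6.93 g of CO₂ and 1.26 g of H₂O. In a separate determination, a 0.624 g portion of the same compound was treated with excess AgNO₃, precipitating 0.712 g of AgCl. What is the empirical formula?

C9H8Cl2O4

mol C = 6.93 g CO₂ ÷ 44.009 g/mol = 0.1575 mol
mol H = 2 × 1.26 g H₂O ÷ 18.015 g/mol = 0.1399 mol
From the AgCl data: mol Cl per gram of compound = (0.712 ÷ 143.318) ÷ 0.624 = 0.007961 mol/g, so in the 4.39 g combustion sample mol Cl = 0.03495 mol
mass O = 4.39 − (1.891 + 0.1410 + 1.239) = 1.119 g → mol O = 1.119 ÷ 15.999 = 0.06992 mol
Divide by the smallest (0.03495 mol): C 4.505, H 4.002, Cl 1.000, O 2.000
Multiplying each by 2 gives whole numbers: C 9.01, H 8.00, Cl 2.00, O 4.00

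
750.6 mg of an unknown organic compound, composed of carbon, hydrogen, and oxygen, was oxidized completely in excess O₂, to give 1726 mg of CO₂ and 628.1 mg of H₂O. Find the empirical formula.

mol C = 1.726 g CO₂ ÷ 44.009 g/mol = 0.039219 mol
mol H = 2 × 0.6281 g H₂O ÷ 18.015 g/mol = 0.069731 mol
mass O = 0.7506 − (0.47106 + 0.070289) = 0.20925 g → mol O = 0.20925 ÷ 15.999 = 0.013079 mol
Divide by the smallest (0.013079 mol): C 2.999, H 5.332, O 1.000
Multiplying each by 3 gives whole numbers: C 9.00, H 15.99, O 3.00

C9H16O3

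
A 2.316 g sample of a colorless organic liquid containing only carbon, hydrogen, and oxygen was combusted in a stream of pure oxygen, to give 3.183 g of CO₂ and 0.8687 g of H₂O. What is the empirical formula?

mol C = 3.183 g CO₂ ÷ 44.009 g/mol = 0.072326 mol
mol H = 2 × 0.8687 g H₂O ÷ 18.015 g/mol = 0.096442 mol
mass O = 2.316 − (0.86871 + 0.097213) = 1.3501 g → mol O = 1.3501 ÷ 15.999 = 0.084385 mol
Divide by the smallest (0.072326 mol): C 1.000, H 1.333, O 1.167
Multiplying each by 6 gives whole numbers: C 6.00, H 8.00, O 7.00

C6H8O7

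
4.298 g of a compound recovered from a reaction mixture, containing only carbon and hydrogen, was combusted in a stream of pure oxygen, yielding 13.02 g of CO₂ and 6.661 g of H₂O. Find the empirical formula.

C2H5

mol C = 13.02 g CO₂ ÷ 44.009 g/mol = 0.29585 mol
mol H = 2 × 6.661 g H₂O ÷ 18.015 g/mol = 0.73949 mol
Divide by the smallest (0.29585 mol): C 1.000, H 2.500
Multiplying each by 2 gives whole numbers: C 2.00, H 5.00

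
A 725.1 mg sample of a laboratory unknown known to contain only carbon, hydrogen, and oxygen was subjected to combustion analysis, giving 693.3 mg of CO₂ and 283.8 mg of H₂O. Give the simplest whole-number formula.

CH2O2

mol C = 0.6933 g CO₂ ÷ 44.009 g/mol = 0.015754 mol
mol H = 2 × 0.2838 g H₂O ÷ 18.015 g/mol = 0.031507 mol
mass O = 0.7251 − (0.18922 + 0.031759) = 0.50412 g → mol O = 0.50412 ÷ 15.999 = 0.031510 mol
Divide by the smallest (0.015754 mol): C 1.000, H 2.000, O 2.000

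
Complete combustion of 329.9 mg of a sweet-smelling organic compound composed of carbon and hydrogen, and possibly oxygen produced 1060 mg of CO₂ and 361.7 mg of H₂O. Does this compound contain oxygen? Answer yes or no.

no

mol C = 1.060 g CO₂ ÷ 44.009 g/mol = 0.024086 mol
mol H = 2 × 0.3617 g H₂O ÷ 18.015 g/mol = 0.040155 mol
C and H together account for 0.32977 g — essentially the entire 0.3299 g sample — so the compound contains no oxygen.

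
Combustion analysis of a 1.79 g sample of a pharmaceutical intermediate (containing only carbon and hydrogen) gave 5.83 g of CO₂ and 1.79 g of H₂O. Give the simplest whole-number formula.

C2H3

mol C = 5.83 g CO₂ ÷ 44.009 g/mol = 0.1325 mol
mol H = 2 × 1.79 g H₂O ÷ 18.015 g/mol = 0.1987 mol
Divide by the smallest (0.1325 mol): C 1.000, H 1.500
Multiplying each by 2 gives whole numbers: C 2.00, H 3.00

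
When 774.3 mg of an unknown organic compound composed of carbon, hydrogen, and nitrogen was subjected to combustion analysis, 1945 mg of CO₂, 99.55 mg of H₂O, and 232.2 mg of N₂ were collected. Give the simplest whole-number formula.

C8H2N3

mol C = 1.945 g CO₂ ÷ 44.009 g/mol = 0.044196 mol
mol H = 2 × 0.09955 g H₂O ÷ 18.015 g/mol = 0.011052 mol
mol N = 2 × 0.2322 g N₂ ÷ 28.014 g/mol = 0.016577 mol
Divide by the smallest (0.011052 mol): C 3.999, H 1.000, N 1.500
Multiplying each by 2 gives whole numbers: C 8.00, H 2.00, N 3.00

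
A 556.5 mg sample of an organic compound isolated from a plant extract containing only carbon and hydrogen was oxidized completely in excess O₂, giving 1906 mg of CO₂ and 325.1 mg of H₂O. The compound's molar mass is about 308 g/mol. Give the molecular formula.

mol C = 1.906 g CO₂ ÷ 44.009 g/mol = 0.043309 mol
mol H = 2 × 0.3251 g H₂O ÷ 18.015 g/mol = 0.036092 mol
Divide by the smallest (0.036092 mol): C 1.200, H 1.000
Multiplying each by 5 gives whole numbers: C 6.00, H 5.00
Empirical formula: C6H5
Empirical-formula mass = 77.11 g/mol; 308 ÷ 77.11 ≈ 4, so the molecular formula is C24H20.

C24H20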